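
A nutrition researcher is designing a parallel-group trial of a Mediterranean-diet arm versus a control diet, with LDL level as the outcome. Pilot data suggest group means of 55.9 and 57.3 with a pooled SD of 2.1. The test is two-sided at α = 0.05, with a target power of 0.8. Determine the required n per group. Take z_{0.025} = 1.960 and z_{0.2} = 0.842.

Cohen's d = |M₁ − M₂| / SD_pooled = |55.9 − 57.3| / 2.1 = 1.4 / 2.1 = 0.667.
For two independent groups with equal n: n = 2·((z_{α/2} + z_β) / d)².
z_{α/2} + z_β = 1.960 + 0.842 = 2.802.
n = 2 × (2.802 / 0.667)² = 2 × 4.201² = 2 × 17.65 = 35.3.
Round up to the next whole participant.

n = 36 per group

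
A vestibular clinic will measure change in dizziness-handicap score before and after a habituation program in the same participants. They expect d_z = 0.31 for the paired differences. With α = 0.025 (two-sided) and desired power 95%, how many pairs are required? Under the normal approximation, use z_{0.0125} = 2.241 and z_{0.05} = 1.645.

n = 158 pairs

For a paired (one-sample on differences) test: n = ((z_{α/2} + z_β) / d)².
z_{α/2} + z_β = 2.241 + 1.645 = 3.886.
n = (3.886 / 0.31)² = 12.535² = 157.14.
Round up.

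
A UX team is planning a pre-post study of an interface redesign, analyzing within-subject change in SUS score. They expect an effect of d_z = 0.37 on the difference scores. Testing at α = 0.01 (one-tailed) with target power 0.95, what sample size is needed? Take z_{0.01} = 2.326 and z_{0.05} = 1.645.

For a paired (one-sample on differences) test: n = ((z_{α} + z_β) / d)².
z_{α} + z_β = 2.326 + 1.645 = 3.971.
n = (3.971 / 0.37)² = 10.732² = 115.19.
Round up.

n = 116 pairs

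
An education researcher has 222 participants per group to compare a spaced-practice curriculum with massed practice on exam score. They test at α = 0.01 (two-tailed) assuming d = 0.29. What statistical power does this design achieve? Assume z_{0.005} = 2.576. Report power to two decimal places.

power ≈ 0.68

For two equal groups, power = Φ(d·√(n/2) − z_{α/2}).
d·√(n/2) = 0.29 × √(222/2) = 0.29 × 10.536 = 3.055.
z_β = 3.055 − 2.576 = 0.479.
Power = Φ(0.479) = 0.684.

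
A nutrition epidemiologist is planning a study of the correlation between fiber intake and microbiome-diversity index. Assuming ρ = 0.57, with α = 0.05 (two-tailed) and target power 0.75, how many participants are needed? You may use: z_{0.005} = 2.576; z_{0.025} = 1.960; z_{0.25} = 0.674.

Fisher's z: C = ½·ln((1+r)/(1−r)) = ½·ln(3.6512) = 0.6475.
n = ((z_{α/2} + z_β)/C)² + 3.
(1.960 + 0.674) / 0.6475 = 2.634 / 0.6475 = 4.068.
n = 4.068² + 3 = 16.55 + 3 = 19.5.
Round up.

n = 20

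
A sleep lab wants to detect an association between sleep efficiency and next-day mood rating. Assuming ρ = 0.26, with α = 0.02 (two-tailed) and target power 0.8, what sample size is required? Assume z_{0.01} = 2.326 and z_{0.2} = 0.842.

n = 145

Fisher's z: C = ½·ln((1+r)/(1−r)) = ½·ln(1.7027) = 0.2661.
n = ((z_{α/2} + z_β)/C)² + 3.
(2.326 + 0.842) / 0.2661 = 3.168 / 0.2661 = 11.905.
n = 11.905² + 3 = 141.74 + 3 = 144.7.
Round up.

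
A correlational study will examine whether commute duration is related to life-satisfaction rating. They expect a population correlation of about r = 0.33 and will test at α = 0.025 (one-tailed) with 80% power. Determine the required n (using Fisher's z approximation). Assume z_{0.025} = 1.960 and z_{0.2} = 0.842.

n = 70

Fisher's z: C = ½·ln((1+r)/(1−r)) = ½·ln(1.9851) = 0.3428.
n = ((z_{α} + z_β)/C)² + 3.
(1.960 + 0.842) / 0.3428 = 2.802 / 0.3428 = 8.174.
n = 8.174² + 3 = 66.81 + 3 = 69.8.
Round up.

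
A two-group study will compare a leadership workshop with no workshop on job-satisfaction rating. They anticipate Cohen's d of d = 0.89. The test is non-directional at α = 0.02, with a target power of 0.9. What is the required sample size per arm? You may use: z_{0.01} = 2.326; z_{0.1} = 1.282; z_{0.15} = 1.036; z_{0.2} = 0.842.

For two independent groups with equal n: n = 2·((z_{α/2} + z_β) / d)².
z_{α/2} + z_β = 2.326 + 1.282 = 3.608.
n = 2 × (3.608 / 0.89)² = 2 × 4.054² = 2 × 16.43 = 32.9.
Round up to the next whole participant.

n = 33 per group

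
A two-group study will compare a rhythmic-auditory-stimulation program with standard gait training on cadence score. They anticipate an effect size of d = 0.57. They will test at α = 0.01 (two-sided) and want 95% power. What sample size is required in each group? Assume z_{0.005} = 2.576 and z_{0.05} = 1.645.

n = 110 per group

For two independent groups with equal n: n = 2·((z_{α/2} + z_β) / d)².
z_{α/2} + z_β = 2.576 + 1.645 = 4.221.
n = 2 × (4.221 / 0.57)² = 2 × 7.405² = 2 × 54.84 = 109.7.
Round up to the next whole participant.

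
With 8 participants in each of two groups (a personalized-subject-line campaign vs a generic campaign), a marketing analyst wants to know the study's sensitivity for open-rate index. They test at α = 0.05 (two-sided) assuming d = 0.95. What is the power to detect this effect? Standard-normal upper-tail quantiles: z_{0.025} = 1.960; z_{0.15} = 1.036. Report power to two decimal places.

power ≈ 0.48

For two equal groups, power = Φ(d·√(n/2) − z_{α/2}).
d·√(n/2) = 0.95 × √(8/2) = 0.95 × 2.000 = 1.900.
z_β = 1.900 − 1.960 = -0.060.
Power = Φ(-0.060) = 0.476.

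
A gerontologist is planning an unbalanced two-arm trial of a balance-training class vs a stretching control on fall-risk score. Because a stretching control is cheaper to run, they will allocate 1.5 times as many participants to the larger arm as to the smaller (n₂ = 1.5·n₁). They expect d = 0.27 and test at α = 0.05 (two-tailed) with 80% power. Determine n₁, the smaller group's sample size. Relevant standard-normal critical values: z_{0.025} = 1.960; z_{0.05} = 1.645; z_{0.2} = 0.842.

With allocation ratio k = n₂/n₁ = 1.5, Var(x̄₁−x̄₂) = σ²(1/n₁ + 1/(k·n₁)) = σ²·(k+1)/(k·n₁).
So n₁ = (1 + 1/k)·((z_{α/2} + z_β)/d)² = 1.667 × (2.802/0.27)².
n₁ = 1.667 × 107.70 = 179.5.
Round up: n₁ = 180, giving n₂ = 1.5 × 180 = 270.

n₁ = 180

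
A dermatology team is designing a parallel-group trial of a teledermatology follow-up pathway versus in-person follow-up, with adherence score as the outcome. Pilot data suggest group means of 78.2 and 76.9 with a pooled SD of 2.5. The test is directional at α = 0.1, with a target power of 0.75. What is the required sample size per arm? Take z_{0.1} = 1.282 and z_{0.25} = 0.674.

n = 29 per group

Cohen's d = |M₁ − M₂| / SD_pooled = |78.2 − 76.9| / 2.5 = 1.3 / 2.5 = 0.520.
For two independent groups with equal n: n = 2·((z_{α} + z_β) / d)².
z_{α} + z_β = 1.282 + 0.674 = 1.956.
n = 2 × (1.956 / 0.520)² = 2 × 3.762² = 2 × 14.15 = 28.3.
Round up to the next whole participant.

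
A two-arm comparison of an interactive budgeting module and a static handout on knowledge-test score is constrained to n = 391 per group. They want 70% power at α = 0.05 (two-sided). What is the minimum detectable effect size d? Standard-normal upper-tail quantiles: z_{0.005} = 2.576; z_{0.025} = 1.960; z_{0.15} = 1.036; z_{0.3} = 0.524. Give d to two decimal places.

d_min ≈ 0.18

For two independent groups of n = 391 each: d_min = (z_{α/2} + z_β)·√(2/n).
z-sum = 1.960 + 0.524 = 2.484.
d_min = 2.484 × √(2/391) = 2.484 × 0.0715 = 0.178.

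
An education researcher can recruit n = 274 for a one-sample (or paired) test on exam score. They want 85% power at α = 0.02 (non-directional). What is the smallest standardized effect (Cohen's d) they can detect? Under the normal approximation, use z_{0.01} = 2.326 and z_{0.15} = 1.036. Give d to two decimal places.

d_min ≈ 0.20

For a single sample (or paired design) of n = 274: d_min = (z_{α/2} + z_β)/√n.
z-sum = 2.326 + 1.036 = 3.362.
d_min = 3.362 / √274 = 3.362 / 16.553 = 0.203.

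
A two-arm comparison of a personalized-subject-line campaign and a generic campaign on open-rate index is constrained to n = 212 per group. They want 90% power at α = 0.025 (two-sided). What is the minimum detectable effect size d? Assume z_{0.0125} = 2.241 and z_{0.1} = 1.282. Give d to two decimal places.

d_min ≈ 0.34

For two independent groups of n = 212 each: d_min = (z_{α/2} + z_β)·√(2/n).
z-sum = 2.241 + 1.282 = 3.523.
d_min = 3.523 × √(2/212) = 3.523 × 0.0971 = 0.342.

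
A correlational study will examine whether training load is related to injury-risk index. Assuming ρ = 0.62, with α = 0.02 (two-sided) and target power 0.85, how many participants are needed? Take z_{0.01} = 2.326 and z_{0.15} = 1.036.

Fisher's z: C = ½·ln((1+r)/(1−r)) = ½·ln(4.2632) = 0.7250.
n = ((z_{α/2} + z_β)/C)² + 3.
(2.326 + 1.036) / 0.7250 = 3.362 / 0.7250 = 4.637.
n = 4.637² + 3 = 21.50 + 3 = 24.5.
Round up.

n = 25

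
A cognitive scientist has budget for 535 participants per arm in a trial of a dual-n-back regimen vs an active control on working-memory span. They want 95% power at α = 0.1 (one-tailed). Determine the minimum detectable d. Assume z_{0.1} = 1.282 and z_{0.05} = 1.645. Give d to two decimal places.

d_min ≈ 0.18

For two independent groups of n = 535 each: d_min = (z_{α} + z_β)·√(2/n).
z-sum = 1.282 + 1.645 = 2.927.
d_min = 2.927 × √(2/535) = 2.927 × 0.0611 = 0.179.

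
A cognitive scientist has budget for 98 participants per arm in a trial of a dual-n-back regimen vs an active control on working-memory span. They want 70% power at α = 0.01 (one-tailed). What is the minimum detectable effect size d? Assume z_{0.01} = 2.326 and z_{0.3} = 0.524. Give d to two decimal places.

d_min ≈ 0.41

For two independent groups of n = 98 each: d_min = (z_{α} + z_β)·√(2/n).
z-sum = 2.326 + 0.524 = 2.850.
d_min = 2.850 × √(2/98) = 2.850 × 0.1429 = 0.407.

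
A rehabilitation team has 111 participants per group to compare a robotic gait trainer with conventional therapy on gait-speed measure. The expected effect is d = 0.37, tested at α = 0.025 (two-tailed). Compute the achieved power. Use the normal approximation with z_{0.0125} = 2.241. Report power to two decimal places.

For two equal groups, power = Φ(d·√(n/2) − z_{α/2}).
d·√(n/2) = 0.37 × √(111/2) = 0.37 × 7.450 = 2.756.
z_β = 2.756 − 2.241 = 0.515.
Power = Φ(0.515) = 0.697.

power ≈ 0.70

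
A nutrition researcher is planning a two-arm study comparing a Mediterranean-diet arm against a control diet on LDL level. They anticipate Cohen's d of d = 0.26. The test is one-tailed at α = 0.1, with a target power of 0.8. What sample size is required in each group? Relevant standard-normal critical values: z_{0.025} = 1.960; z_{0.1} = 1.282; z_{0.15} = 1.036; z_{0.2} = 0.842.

n = 134 per group

For two independent groups with equal n: n = 2·((z_{α} + z_β) / d)².
z_{α} + z_β = 1.282 + 0.842 = 2.124.
n = 2 × (2.124 / 0.26)² = 2 × 8.169² = 2 × 66.74 = 133.5.
Round up to the next whole participant.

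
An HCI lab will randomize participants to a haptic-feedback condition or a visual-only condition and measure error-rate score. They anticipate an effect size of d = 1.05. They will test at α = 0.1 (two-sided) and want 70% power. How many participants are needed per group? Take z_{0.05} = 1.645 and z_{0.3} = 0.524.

For two independent groups with equal n: n = 2·((z_{α/2} + z_β) / d)².
z_{α/2} + z_β = 1.645 + 0.524 = 2.169.
n = 2 × (2.169 / 1.05)² = 2 × 2.066² = 2 × 4.27 = 8.5.
Round up to the next whole participant.

n = 9 per group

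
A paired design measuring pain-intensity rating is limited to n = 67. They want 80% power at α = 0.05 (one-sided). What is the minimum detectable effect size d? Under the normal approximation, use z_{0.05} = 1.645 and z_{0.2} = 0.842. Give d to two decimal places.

d_min ≈ 0.30

For a single sample (or paired design) of n = 67: d_min = (z_{α} + z_β)/√n.
z-sum = 1.645 + 0.842 = 2.487.
d_min = 2.487 / √67 = 2.487 / 8.185 = 0.304.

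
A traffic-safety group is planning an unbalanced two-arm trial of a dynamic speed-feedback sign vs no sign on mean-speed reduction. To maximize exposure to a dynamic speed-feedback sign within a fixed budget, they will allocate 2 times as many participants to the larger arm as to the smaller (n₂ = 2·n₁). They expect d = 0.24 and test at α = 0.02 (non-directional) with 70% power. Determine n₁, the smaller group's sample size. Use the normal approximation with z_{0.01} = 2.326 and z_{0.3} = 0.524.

n₁ = 212

With allocation ratio k = n₂/n₁ = 2, Var(x̄₁−x̄₂) = σ²(1/n₁ + 1/(k·n₁)) = σ²·(k+1)/(k·n₁).
So n₁ = (1 + 1/k)·((z_{α/2} + z_β)/d)² = 1.500 × (2.850/0.24)².
n₁ = 1.500 × 141.02 = 211.5.
Round up: n₁ = 212, giving n₂ = 2 × 212 = 424.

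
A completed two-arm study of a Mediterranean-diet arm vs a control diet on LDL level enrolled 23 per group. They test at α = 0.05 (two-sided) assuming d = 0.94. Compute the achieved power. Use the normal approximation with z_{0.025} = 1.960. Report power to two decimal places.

For two equal groups, power = Φ(d·√(n/2) − z_{α/2}).
d·√(n/2) = 0.94 × √(23/2) = 0.94 × 3.391 = 3.188.
z_β = 3.188 − 1.960 = 1.228.
Power = Φ(1.228) = 0.890.

power ≈ 0.89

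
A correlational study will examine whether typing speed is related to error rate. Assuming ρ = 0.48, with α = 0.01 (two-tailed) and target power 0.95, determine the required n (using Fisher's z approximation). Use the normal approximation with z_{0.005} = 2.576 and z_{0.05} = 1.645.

n = 69

Fisher's z: C = ½·ln((1+r)/(1−r)) = ½·ln(2.8462) = 0.5230.
n = ((z_{α/2} + z_β)/C)² + 3.
(2.576 + 1.645) / 0.5230 = 4.221 / 0.5230 = 8.071.
n = 8.071² + 3 = 65.14 + 3 = 68.1.
Round up.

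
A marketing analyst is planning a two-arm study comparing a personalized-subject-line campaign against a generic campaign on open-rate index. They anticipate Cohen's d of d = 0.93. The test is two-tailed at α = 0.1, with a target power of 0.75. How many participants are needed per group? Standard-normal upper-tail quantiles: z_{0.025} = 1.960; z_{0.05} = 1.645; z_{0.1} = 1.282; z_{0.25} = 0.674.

n = 13 per group

For two independent groups with equal n: n = 2·((z_{α/2} + z_β) / d)².
z_{α/2} + z_β = 1.645 + 0.674 = 2.319.
n = 2 × (2.319 / 0.93)² = 2 × 2.494² = 2 × 6.22 = 12.4.
Round up to the next whole participant.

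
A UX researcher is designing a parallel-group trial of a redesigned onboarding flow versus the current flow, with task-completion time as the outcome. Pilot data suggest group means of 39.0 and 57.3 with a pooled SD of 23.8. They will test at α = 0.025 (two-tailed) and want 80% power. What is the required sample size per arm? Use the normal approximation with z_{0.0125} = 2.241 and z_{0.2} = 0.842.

n = 33 per group

Cohen's d = |M₁ − M₂| / SD_pooled = |39.0 − 57.3| / 23.8 = 18.3 / 23.8 = 0.769.
For two independent groups with equal n: n = 2·((z_{α/2} + z_β) / d)².
z_{α/2} + z_β = 2.241 + 0.842 = 3.083.
n = 2 × (3.083 / 0.769)² = 2 × 4.009² = 2 × 16.07 = 32.1.
Round up to the next whole participant.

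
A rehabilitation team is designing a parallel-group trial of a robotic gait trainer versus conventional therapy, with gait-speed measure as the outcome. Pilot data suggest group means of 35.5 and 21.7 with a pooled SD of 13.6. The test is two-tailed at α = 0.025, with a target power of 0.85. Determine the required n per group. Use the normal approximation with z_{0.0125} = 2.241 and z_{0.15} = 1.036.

Cohen's d = |M₁ − M₂| / SD_pooled = |35.5 − 21.7| / 13.6 = 13.8 / 13.6 = 1.015.
For two independent groups with equal n: n = 2·((z_{α/2} + z_β) / d)².
z_{α/2} + z_β = 2.241 + 1.036 = 3.277.
n = 2 × (3.277 / 1.015)² = 2 × 3.229² = 2 × 10.42 = 20.8.
Round up to the next whole participant.

n = 21 per group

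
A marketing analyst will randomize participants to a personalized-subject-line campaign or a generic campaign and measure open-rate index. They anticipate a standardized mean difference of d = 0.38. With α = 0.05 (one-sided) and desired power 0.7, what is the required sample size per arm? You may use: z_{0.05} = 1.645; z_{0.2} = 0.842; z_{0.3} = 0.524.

n = 66 per group

For two independent groups with equal n: n = 2·((z_{α} + z_β) / d)².
z_{α} + z_β = 1.645 + 0.524 = 2.169.
n = 2 × (2.169 / 0.38)² = 2 × 5.708² = 2 × 32.58 = 65.2.
Round up to the next whole participant.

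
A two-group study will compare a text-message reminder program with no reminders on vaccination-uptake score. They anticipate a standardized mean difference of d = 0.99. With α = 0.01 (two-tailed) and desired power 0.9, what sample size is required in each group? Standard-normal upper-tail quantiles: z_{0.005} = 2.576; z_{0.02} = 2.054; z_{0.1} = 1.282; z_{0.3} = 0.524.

For two independent groups with equal n: n = 2·((z_{α/2} + z_β) / d)².
z_{α/2} + z_β = 2.576 + 1.282 = 3.858.
n = 2 × (3.858 / 0.99)² = 2 × 3.897² = 2 × 15.19 = 30.4.
Round up to the next whole participant.

n = 31 per group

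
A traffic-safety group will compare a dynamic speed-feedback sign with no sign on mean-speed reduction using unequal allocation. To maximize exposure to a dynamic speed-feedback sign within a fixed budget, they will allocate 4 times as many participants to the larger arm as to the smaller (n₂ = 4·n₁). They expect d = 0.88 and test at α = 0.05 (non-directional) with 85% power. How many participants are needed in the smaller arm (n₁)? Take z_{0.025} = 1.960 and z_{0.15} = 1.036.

n₁ = 15

With allocation ratio k = n₂/n₁ = 4, Var(x̄₁−x̄₂) = σ²(1/n₁ + 1/(k·n₁)) = σ²·(k+1)/(k·n₁).
So n₁ = (1 + 1/k)·((z_{α/2} + z_β)/d)² = 1.250 × (2.996/0.88)².
n₁ = 1.250 × 11.59 = 14.5.
Round up: n₁ = 15, giving n₂ = 4 × 15 = 60.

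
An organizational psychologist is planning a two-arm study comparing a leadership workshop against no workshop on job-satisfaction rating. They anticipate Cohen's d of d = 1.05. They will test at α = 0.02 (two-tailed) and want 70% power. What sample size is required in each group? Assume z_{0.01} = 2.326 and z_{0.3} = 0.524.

For two independent groups with equal n: n = 2·((z_{α/2} + z_β) / d)².
z_{α/2} + z_β = 2.326 + 0.524 = 2.850.
n = 2 × (2.850 / 1.05)² = 2 × 2.714² = 2 × 7.37 = 14.7.
Round up to the next whole participant.

n = 15 per group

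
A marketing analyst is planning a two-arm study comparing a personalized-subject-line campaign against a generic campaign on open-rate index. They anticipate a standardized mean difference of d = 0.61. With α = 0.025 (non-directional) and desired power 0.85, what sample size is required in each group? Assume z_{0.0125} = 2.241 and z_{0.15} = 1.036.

For two independent groups with equal n: n = 2·((z_{α/2} + z_β) / d)².
z_{α/2} + z_β = 2.241 + 1.036 = 3.277.
n = 2 × (3.277 / 0.61)² = 2 × 5.372² = 2 × 28.86 = 57.7.
Round up to the next whole participant.

n = 58 per group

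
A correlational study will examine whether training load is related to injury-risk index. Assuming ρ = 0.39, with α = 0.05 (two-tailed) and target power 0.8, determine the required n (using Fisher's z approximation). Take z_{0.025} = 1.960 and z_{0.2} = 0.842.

Fisher's z: C = ½·ln((1+r)/(1−r)) = ½·ln(2.2787) = 0.4118.
n = ((z_{α/2} + z_β)/C)² + 3.
(1.960 + 0.842) / 0.4118 = 2.802 / 0.4118 = 6.804.
n = 6.804² + 3 = 46.30 + 3 = 49.3.
Round up.

n = 50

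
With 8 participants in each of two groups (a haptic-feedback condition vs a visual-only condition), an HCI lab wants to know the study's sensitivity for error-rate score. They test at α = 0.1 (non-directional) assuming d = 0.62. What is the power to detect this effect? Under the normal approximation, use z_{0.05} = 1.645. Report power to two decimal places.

power ≈ 0.34

For two equal groups, power = Φ(d·√(n/2) − z_{α/2}).
d·√(n/2) = 0.62 × √(8/2) = 0.62 × 2.000 = 1.240.
z_β = 1.240 − 1.645 = -0.405.
Power = Φ(-0.405) = 0.343.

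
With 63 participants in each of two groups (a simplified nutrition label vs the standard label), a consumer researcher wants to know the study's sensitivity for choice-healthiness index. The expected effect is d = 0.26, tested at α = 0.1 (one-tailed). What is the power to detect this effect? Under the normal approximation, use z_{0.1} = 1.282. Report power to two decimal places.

power ≈ 0.57

For two equal groups, power = Φ(d·√(n/2) − z_{α}).
d·√(n/2) = 0.26 × √(63/2) = 0.26 × 5.612 = 1.459.
z_β = 1.459 − 1.282 = 0.177.
Power = Φ(0.177) = 0.570.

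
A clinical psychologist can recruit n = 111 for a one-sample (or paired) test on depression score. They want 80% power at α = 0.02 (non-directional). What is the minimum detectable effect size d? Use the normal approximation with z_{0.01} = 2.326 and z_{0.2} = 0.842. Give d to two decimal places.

d_min ≈ 0.30

For a single sample (or paired design) of n = 111: d_min = (z_{α/2} + z_β)/√n.
z-sum = 2.326 + 0.842 = 3.168.
d_min = 3.168 / √111 = 3.168 / 10.536 = 0.301.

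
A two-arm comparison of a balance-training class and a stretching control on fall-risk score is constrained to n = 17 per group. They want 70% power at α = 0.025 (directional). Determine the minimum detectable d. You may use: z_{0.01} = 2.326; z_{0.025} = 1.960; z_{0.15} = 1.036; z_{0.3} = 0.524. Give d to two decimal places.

d_min ≈ 0.85

For two independent groups of n = 17 each: d_min = (z_{α} + z_β)·√(2/n).
z-sum = 1.960 + 0.524 = 2.484.
d_min = 2.484 × √(2/17) = 2.484 × 0.3430 = 0.852.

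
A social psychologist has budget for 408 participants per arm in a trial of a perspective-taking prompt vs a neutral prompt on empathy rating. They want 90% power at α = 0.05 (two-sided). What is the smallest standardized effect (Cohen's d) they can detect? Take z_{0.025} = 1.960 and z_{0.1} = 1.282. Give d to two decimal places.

d_min ≈ 0.23

For two independent groups of n = 408 each: d_min = (z_{α/2} + z_β)·√(2/n).
z-sum = 1.960 + 1.282 = 3.242.
d_min = 3.242 × √(2/408) = 3.242 × 0.0700 = 0.227.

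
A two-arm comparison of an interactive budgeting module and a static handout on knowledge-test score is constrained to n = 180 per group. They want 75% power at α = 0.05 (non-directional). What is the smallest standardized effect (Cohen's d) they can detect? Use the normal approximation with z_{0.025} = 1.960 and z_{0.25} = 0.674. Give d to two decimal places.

d_min ≈ 0.28

For two independent groups of n = 180 each: d_min = (z_{α/2} + z_β)·√(2/n).
z-sum = 1.960 + 0.674 = 2.634.
d_min = 2.634 × √(2/180) = 2.634 × 0.1054 = 0.278.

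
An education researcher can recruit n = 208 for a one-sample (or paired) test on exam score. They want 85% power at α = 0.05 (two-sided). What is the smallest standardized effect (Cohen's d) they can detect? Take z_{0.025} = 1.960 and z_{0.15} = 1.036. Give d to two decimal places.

d_min ≈ 0.21

For a single sample (or paired design) of n = 208: d_min = (z_{α/2} + z_β)/√n.
z-sum = 1.960 + 1.036 = 2.996.
d_min = 2.996 / √208 = 2.996 / 14.422 = 0.208.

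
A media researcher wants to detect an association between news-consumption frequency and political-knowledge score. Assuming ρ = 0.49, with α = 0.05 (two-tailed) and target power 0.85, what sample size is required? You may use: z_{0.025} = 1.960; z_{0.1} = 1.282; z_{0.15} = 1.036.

Fisher's z: C = ½·ln((1+r)/(1−r)) = ½·ln(2.9216) = 0.5361.
n = ((z_{α/2} + z_β)/C)² + 3.
(1.960 + 1.036) / 0.5361 = 2.996 / 0.5361 = 5.589.
n = 5.589² + 3 = 31.23 + 3 = 34.2.
Round up.

n = 35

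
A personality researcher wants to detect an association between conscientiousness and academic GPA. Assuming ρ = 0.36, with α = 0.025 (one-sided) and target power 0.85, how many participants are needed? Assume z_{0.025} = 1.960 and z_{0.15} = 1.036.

n = 67

Fisher's z: C = ½·ln((1+r)/(1−r)) = ½·ln(2.1250) = 0.3769.
n = ((z_{α} + z_β)/C)² + 3.
(1.960 + 1.036) / 0.3769 = 2.996 / 0.3769 = 7.949.
n = 7.949² + 3 = 63.19 + 3 = 66.2.
Round up.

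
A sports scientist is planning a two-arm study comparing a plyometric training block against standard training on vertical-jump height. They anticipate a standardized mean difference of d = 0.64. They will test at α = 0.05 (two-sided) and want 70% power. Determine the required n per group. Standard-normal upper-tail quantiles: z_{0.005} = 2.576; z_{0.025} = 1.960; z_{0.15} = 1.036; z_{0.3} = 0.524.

n = 31 per group

For two independent groups with equal n: n = 2·((z_{α/2} + z_β) / d)².
z_{α/2} + z_β = 1.960 + 0.524 = 2.484.
n = 2 × (2.484 / 0.64)² = 2 × 3.881² = 2 × 15.06 = 30.1.
Round up to the next whole participant.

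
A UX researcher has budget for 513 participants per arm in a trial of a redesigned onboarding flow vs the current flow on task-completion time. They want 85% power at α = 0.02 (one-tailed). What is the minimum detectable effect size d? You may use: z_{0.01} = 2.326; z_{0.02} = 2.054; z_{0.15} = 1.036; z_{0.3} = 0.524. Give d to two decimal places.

d_min ≈ 0.19

For two independent groups of n = 513 each: d_min = (z_{α} + z_β)·√(2/n).
z-sum = 2.054 + 1.036 = 3.090.
d_min = 3.090 × √(2/513) = 3.090 × 0.0624 = 0.193.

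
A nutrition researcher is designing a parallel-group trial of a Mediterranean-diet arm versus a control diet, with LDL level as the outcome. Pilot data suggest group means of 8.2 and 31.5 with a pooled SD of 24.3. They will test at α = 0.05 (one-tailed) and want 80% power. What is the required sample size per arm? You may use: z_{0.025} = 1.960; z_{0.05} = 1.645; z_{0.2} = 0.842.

n = 14 per group

Cohen's d = |M₁ − M₂| / SD_pooled = |8.2 − 31.5| / 24.3 = 23.3 / 24.3 = 0.959.
For two independent groups with equal n: n = 2·((z_{α} + z_β) / d)².
z_{α} + z_β = 1.645 + 0.842 = 2.487.
n = 2 × (2.487 / 0.959)² = 2 × 2.593² = 2 × 6.73 = 13.5.
Round up to the next whole participant.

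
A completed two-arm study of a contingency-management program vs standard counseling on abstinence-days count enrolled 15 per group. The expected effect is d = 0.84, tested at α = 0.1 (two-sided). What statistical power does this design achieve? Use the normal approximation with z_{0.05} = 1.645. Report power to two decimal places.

For two equal groups, power = Φ(d·√(n/2) − z_{α/2}).
d·√(n/2) = 0.84 × √(15/2) = 0.84 × 2.739 = 2.300.
z_β = 2.300 − 1.645 = 0.655.
Power = Φ(0.655) = 0.744.

power ≈ 0.74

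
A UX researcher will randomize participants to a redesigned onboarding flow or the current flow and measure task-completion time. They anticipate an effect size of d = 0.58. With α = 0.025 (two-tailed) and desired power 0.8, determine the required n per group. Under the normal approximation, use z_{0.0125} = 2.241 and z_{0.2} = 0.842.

n = 57 per group

For two independent groups with equal n: n = 2·((z_{α/2} + z_β) / d)².
z_{α/2} + z_β = 2.241 + 0.842 = 3.083.
n = 2 × (3.083 / 0.58)² = 2 × 5.316² = 2 × 28.25 = 56.5.
Round up to the next whole participant.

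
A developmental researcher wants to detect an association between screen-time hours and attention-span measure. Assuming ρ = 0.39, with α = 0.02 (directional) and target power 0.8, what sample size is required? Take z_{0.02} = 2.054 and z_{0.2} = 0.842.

n = 53

Fisher's z: C = ½·ln((1+r)/(1−r)) = ½·ln(2.2787) = 0.4118.
n = ((z_{α} + z_β)/C)² + 3.
(2.054 + 0.842) / 0.4118 = 2.896 / 0.4118 = 7.033.
n = 7.033² + 3 = 49.46 + 3 = 52.5.
Round up.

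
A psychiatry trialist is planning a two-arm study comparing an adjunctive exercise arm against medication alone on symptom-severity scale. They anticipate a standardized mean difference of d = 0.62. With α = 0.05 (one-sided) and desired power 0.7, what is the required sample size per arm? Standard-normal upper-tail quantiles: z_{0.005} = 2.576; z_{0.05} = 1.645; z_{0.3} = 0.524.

n = 25 per group

For two independent groups with equal n: n = 2·((z_{α} + z_β) / d)².
z_{α} + z_β = 1.645 + 0.524 = 2.169.
n = 2 × (2.169 / 0.62)² = 2 × 3.498² = 2 × 12.24 = 24.5.
Round up to the next whole participant.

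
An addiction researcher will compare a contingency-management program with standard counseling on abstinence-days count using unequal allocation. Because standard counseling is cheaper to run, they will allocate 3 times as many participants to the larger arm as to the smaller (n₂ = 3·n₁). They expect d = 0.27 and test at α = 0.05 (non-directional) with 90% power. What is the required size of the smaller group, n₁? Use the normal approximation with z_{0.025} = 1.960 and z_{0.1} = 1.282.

n₁ = 193

With allocation ratio k = n₂/n₁ = 3, Var(x̄₁−x̄₂) = σ²(1/n₁ + 1/(k·n₁)) = σ²·(k+1)/(k·n₁).
So n₁ = (1 + 1/k)·((z_{α/2} + z_β)/d)² = 1.333 × (3.242/0.27)².
n₁ = 1.333 × 144.18 = 192.2.
Round up: n₁ = 193, giving n₂ = 3 × 193 = 579.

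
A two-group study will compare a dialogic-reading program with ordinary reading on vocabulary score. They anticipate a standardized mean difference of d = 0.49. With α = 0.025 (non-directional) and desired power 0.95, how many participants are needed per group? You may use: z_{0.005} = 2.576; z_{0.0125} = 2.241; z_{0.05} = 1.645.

n = 126 per group

For two independent groups with equal n: n = 2·((z_{α/2} + z_β) / d)².
z_{α/2} + z_β = 2.241 + 1.645 = 3.886.
n = 2 × (3.886 / 0.49)² = 2 × 7.931² = 2 × 62.89 = 125.8.
Round up to the next whole participant.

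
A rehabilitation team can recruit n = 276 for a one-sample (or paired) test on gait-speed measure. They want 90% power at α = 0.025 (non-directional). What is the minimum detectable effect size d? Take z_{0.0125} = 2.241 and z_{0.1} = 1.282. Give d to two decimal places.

For a single sample (or paired design) of n = 276: d_min = (z_{α/2} + z_β)/√n.
z-sum = 2.241 + 1.282 = 3.523.
d_min = 3.523 / √276 = 3.523 / 16.613 = 0.212.

d_min ≈ 0.21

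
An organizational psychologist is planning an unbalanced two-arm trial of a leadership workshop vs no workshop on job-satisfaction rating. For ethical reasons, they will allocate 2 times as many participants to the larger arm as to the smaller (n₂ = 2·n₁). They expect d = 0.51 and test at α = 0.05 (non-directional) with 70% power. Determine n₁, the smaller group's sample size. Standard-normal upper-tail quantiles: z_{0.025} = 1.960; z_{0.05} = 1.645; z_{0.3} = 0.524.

n₁ = 36

With allocation ratio k = n₂/n₁ = 2, Var(x̄₁−x̄₂) = σ²(1/n₁ + 1/(k·n₁)) = σ²·(k+1)/(k·n₁).
So n₁ = (1 + 1/k)·((z_{α/2} + z_β)/d)² = 1.500 × (2.484/0.51)².
n₁ = 1.500 × 23.72 = 35.6.
Round up: n₁ = 36, giving n₂ = 2 × 36 = 72.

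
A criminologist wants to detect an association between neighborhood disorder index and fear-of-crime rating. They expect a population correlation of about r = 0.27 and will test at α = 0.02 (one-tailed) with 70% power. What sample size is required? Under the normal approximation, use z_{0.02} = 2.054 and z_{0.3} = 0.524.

Fisher's z: C = ½·ln((1+r)/(1−r)) = ½·ln(1.7397) = 0.2769.
n = ((z_{α} + z_β)/C)² + 3.
(2.054 + 0.524) / 0.2769 = 2.578 / 0.2769 = 9.310.
n = 9.310² + 3 = 86.68 + 3 = 89.7.
Round up.

n = 90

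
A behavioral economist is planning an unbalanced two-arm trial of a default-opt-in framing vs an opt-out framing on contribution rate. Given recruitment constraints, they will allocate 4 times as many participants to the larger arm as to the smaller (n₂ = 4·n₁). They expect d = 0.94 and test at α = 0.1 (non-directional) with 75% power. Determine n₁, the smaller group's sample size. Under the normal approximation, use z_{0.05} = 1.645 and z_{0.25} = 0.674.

With allocation ratio k = n₂/n₁ = 4, Var(x̄₁−x̄₂) = σ²(1/n₁ + 1/(k·n₁)) = σ²·(k+1)/(k·n₁).
So n₁ = (1 + 1/k)·((z_{α/2} + z_β)/d)² = 1.250 × (2.319/0.94)².
n₁ = 1.250 × 6.09 = 7.6.
Round up: n₁ = 8, giving n₂ = 4 × 8 = 32.

n₁ = 8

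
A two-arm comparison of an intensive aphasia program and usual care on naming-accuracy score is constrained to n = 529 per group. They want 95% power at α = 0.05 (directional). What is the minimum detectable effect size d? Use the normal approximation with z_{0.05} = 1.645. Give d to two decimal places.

d_min ≈ 0.20

For two independent groups of n = 529 each: d_min = (z_{α} + z_β)·√(2/n).
z-sum = 1.645 + 1.645 = 3.290.
d_min = 3.290 × √(2/529) = 3.290 × 0.0615 = 0.202.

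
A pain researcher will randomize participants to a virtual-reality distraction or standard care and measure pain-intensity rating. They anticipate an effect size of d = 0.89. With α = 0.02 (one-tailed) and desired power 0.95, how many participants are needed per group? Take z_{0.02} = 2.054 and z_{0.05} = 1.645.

For two independent groups with equal n: n = 2·((z_{α} + z_β) / d)².
z_{α} + z_β = 2.054 + 1.645 = 3.699.
n = 2 × (3.699 / 0.89)² = 2 × 4.156² = 2 × 17.27 = 34.5.
Round up to the next whole participant.

n = 35 per group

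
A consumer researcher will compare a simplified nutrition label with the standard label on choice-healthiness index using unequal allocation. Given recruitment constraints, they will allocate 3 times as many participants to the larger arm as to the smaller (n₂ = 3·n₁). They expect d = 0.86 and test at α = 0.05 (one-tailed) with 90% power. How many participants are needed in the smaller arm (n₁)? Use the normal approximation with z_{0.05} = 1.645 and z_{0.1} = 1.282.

With allocation ratio k = n₂/n₁ = 3, Var(x̄₁−x̄₂) = σ²(1/n₁ + 1/(k·n₁)) = σ²·(k+1)/(k·n₁).
So n₁ = (1 + 1/k)·((z_{α} + z_β)/d)² = 1.333 × (2.927/0.86)².
n₁ = 1.333 × 11.58 = 15.4.
Round up: n₁ = 16, giving n₂ = 3 × 16 = 48.

n₁ = 16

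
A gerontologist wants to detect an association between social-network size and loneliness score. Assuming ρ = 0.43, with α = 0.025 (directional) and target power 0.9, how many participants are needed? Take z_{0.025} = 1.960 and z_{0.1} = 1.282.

Fisher's z: C = ½·ln((1+r)/(1−r)) = ½·ln(2.5088) = 0.4599.
n = ((z_{α} + z_β)/C)² + 3.
(1.960 + 1.282) / 0.4599 = 3.242 / 0.4599 = 7.049.
n = 7.049² + 3 = 49.69 + 3 = 52.7.
Round up.

n = 53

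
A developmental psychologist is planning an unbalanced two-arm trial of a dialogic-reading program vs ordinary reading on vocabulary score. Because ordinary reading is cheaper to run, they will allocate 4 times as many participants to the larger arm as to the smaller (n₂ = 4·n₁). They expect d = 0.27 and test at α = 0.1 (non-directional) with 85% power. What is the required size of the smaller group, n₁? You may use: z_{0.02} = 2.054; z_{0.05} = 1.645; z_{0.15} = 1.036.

With allocation ratio k = n₂/n₁ = 4, Var(x̄₁−x̄₂) = σ²(1/n₁ + 1/(k·n₁)) = σ²·(k+1)/(k·n₁).
So n₁ = (1 + 1/k)·((z_{α/2} + z_β)/d)² = 1.250 × (2.681/0.27)².
n₁ = 1.250 × 98.60 = 123.2.
Round up: n₁ = 124, giving n₂ = 4 × 124 = 496.

n₁ = 124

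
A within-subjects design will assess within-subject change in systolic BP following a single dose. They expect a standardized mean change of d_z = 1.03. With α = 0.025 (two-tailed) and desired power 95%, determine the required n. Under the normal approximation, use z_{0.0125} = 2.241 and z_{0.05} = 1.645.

n = 15 pairs

For a paired (one-sample on differences) test: n = ((z_{α/2} + z_β) / d)².
z_{α/2} + z_β = 2.241 + 1.645 = 3.886.
n = (3.886 / 1.03)² = 3.773² = 14.23.
Round up.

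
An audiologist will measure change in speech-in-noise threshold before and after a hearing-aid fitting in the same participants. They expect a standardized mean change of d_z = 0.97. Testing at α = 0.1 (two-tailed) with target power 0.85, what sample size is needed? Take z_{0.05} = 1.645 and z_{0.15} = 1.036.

n = 8 pairs

For a paired (one-sample on differences) test: n = ((z_{α/2} + z_β) / d)².
z_{α/2} + z_β = 1.645 + 1.036 = 2.681.
n = (2.681 / 0.97)² = 2.764² = 7.64.
Round up.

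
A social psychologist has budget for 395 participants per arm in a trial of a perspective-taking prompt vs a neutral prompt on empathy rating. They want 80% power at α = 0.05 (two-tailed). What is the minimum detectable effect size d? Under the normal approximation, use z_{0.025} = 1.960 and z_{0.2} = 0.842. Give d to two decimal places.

d_min ≈ 0.20

For two independent groups of n = 395 each: d_min = (z_{α/2} + z_β)·√(2/n).
z-sum = 1.960 + 0.842 = 2.802.
d_min = 2.802 × √(2/395) = 2.802 × 0.0712 = 0.199.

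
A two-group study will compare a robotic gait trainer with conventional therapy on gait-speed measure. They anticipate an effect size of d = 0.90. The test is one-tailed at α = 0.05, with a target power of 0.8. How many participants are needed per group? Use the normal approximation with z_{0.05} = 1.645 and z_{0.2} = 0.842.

For two independent groups with equal n: n = 2·((z_{α} + z_β) / d)².
z_{α} + z_β = 1.645 + 0.842 = 2.487.
n = 2 × (2.487 / 0.90)² = 2 × 2.763² = 2 × 7.64 = 15.3.
Round up to the next whole participant.

n = 16 per group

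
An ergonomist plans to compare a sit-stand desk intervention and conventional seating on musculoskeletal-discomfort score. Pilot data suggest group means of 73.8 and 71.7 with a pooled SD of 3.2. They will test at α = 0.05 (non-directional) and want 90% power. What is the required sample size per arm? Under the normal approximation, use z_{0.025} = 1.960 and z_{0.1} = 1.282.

Cohen's d = |M₁ − M₂| / SD_pooled = |73.8 − 71.7| / 3.2 = 2.1 / 3.2 = 0.656.
For two independent groups with equal n: n = 2·((z_{α/2} + z_β) / d)².
z_{α/2} + z_β = 1.960 + 1.282 = 3.242.
n = 2 × (3.242 / 0.656)² = 2 × 4.942² = 2 × 24.42 = 48.8.
Round up to the next whole participant.

n = 49 per group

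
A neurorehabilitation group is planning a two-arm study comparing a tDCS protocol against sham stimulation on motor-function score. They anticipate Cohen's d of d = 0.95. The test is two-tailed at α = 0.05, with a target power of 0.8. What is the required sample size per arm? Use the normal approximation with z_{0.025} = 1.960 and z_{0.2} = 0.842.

n = 18 per group

For two independent groups with equal n: n = 2·((z_{α/2} + z_β) / d)².
z_{α/2} + z_β = 1.960 + 0.842 = 2.802.
n = 2 × (2.802 / 0.95)² = 2 × 2.949² = 2 × 8.70 = 17.4.
Round up to the next whole participant.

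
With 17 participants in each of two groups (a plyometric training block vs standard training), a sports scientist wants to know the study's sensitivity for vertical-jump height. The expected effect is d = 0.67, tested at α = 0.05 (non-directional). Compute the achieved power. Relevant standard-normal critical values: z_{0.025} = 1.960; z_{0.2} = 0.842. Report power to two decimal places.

For two equal groups, power = Φ(d·√(n/2) − z_{α/2}).
d·√(n/2) = 0.67 × √(17/2) = 0.67 × 2.915 = 1.953.
z_β = 1.953 − 1.960 = -0.007.
Power = Φ(-0.007) = 0.497.

power ≈ 0.50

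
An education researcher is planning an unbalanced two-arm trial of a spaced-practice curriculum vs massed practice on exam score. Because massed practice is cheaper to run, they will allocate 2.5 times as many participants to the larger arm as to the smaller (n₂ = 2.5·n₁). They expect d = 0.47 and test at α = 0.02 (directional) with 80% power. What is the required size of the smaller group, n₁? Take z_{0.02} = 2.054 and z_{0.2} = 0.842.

n₁ = 54

With allocation ratio k = n₂/n₁ = 2.5, Var(x̄₁−x̄₂) = σ²(1/n₁ + 1/(k·n₁)) = σ²·(k+1)/(k·n₁).
So n₁ = (1 + 1/k)·((z_{α} + z_β)/d)² = 1.400 × (2.896/0.47)².
n₁ = 1.400 × 37.97 = 53.2.
Round up: n₁ = 54, giving n₂ = 2.5 × 54 = 135.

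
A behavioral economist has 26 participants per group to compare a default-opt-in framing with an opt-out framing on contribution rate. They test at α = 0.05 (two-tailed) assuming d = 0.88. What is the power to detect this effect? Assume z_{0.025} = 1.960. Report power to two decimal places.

For two equal groups, power = Φ(d·√(n/2) − z_{α/2}).
d·√(n/2) = 0.88 × √(26/2) = 0.88 × 3.606 = 3.173.
z_β = 3.173 − 1.960 = 1.213.
Power = Φ(1.213) = 0.887.

power ≈ 0.89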